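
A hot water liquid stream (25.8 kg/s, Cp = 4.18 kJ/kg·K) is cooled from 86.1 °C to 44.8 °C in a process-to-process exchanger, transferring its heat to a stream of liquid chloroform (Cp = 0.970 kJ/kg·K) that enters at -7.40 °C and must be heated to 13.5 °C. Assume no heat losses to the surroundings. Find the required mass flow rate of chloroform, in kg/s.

Heat released by hot stream: Q = 25.8 × 4.18 × (86.1 − 44.8) = 4454 kJ/s
Energy balance on cold side (adiabatic exchanger): Q = ṁ_c·Cp_c·(T_c,out − T_c,in)
ṁ_c = 4454 / [0.970 × (13.5 − -7.40)] = 219.7 kg/s

ṁ_c = 220 kg/s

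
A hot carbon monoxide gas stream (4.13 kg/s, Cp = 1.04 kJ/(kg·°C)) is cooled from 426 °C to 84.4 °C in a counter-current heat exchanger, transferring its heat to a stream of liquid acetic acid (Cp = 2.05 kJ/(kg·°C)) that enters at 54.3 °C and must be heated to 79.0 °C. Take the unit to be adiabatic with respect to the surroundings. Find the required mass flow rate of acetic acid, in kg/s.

ṁ_c = 29.0 kg/s

Heat released by hot stream: Q = 4.13 × 1.04 × (426 − 84.4) = 1467.2 kJ/s
Energy balance on cold side (adiabatic exchanger): Q = ṁ_c·Cp_c·(T_c,out − T_c,in)
ṁ_c = 1467.2 / [2.05 × (79.0 − 54.3)] = 28.977 kg/s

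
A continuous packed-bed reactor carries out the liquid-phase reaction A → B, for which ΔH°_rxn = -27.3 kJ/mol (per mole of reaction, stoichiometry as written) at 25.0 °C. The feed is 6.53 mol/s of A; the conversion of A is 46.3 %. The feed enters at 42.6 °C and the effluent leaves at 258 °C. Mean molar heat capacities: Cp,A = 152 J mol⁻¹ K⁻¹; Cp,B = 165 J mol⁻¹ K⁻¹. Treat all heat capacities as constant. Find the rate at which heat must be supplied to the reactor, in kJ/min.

Extent of reaction ξ = 0.463 × 6.53 = 3.0234 mol/s
Reaction term: ξ·ΔH°_rxn = 3.0234 × -27.3 = -82.539 kJ/s
Sensible, feed 42.6→25 °C: -17.469 kJ/s
Outlet flows (mol/s): A 3.5066, B 3.0234
Sensible, products 25→258 °C: 240.42 kJ/s
Q = ΔH = 140.42 kJ/s = 140.42 kW
Heat supplied = 8425 kJ/min

Q_in = 8430 kJ/min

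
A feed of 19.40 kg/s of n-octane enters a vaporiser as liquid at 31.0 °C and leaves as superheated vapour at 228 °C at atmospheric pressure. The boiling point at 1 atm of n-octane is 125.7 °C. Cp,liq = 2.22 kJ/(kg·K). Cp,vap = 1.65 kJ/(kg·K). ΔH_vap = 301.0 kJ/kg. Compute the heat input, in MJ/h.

liquid 31.0→125.7 °C: 210.23 kJ/kg
vaporisation at 125.7 °C: 301 kJ/kg
vapour 125.7→228 °C: 168.79 kJ/kg
Δh = 210.23 + 301 + 168.79 = 680.03 kJ/kg
Q = ṁ·Δh = 19.40 kg/s × 680.03 kJ/kg = 13193 kJ/s
|Q| = 13193 kW = 47493 MJ/h

Q = 47500 MJ/h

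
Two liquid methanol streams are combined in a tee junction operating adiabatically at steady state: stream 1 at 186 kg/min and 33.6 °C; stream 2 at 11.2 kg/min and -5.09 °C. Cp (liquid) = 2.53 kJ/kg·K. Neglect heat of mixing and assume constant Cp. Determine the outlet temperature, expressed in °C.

No heat crosses the boundary, so H_out = H_in.
Σ ṁᵢCp,ᵢTᵢ = 186×2.53×33.6 + 11.2×2.53×-5.09 = 15667
Σ ṁᵢCp,ᵢ = 186×2.53 + 11.2×2.53 = 498.92
T_out = 15667 / 498.92 = 31.403 °C

T_out = 31.4 °C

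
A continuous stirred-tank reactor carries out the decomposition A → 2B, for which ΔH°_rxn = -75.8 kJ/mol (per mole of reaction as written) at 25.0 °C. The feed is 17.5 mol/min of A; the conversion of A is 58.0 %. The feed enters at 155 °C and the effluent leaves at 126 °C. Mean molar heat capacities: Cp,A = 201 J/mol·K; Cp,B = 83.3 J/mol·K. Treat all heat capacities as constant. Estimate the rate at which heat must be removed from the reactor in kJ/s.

Extent of reaction ξ = 0.580 × 17.5 = 10.15 mol/min
Reaction term: ξ·ΔH°_rxn = 10.15 × -75.8 = -769.37 kJ/min
Sensible, feed 155→25 °C: -457.27 kJ/min
Outlet flows (mol/min): A 7.35, B 20.3
Sensible, products 25→126 °C: 320 kJ/min
Q = ΔH = -906.64 kJ/min = -15.111 kW
Heat removed = 15.111 kJ/s

Q_out = 15.1 kJ/s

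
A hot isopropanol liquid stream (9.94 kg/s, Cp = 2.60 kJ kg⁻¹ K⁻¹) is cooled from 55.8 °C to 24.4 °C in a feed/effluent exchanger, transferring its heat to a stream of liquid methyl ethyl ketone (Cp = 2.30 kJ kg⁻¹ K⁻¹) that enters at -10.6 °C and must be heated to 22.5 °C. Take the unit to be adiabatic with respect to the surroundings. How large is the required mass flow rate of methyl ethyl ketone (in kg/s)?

ṁ_c = 10.7 kg/s

Heat released by hot stream: Q = 9.94 × 2.60 × (55.8 − 24.4) = 811.5 kJ/s
Energy balance on cold side (adiabatic exchanger): Q = ṁ_c·Cp_c·(T_c,out − T_c,in)
ṁ_c = 811.5 / [2.30 × (22.5 − -10.6)] = 10.659 kg/s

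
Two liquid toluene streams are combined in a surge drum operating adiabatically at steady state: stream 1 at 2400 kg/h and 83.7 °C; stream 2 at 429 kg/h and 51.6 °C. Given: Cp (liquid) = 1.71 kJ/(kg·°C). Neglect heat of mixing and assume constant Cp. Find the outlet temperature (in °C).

T_out = 78.8 °C

No heat crosses the boundary, so H_out = H_in.
T_out = Σ ṁᵢCp,ᵢTᵢ / Σ ṁᵢCp,ᵢ
      = 381360 / 4837.6 = 78.832 °C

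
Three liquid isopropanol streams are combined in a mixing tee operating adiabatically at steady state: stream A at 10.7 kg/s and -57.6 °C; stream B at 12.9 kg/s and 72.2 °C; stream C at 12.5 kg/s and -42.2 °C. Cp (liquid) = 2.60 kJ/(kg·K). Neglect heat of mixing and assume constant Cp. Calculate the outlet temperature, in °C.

T_out = -5.88 °C

Energy balance with Q = 0: Σ ṁᵢCp,ᵢ(T_out − Tᵢ) = 0
T_out = Σ ṁᵢCp,ᵢTᵢ / Σ ṁᵢCp,ᵢ
      = -552.34 / 93.86 = -5.8848 °C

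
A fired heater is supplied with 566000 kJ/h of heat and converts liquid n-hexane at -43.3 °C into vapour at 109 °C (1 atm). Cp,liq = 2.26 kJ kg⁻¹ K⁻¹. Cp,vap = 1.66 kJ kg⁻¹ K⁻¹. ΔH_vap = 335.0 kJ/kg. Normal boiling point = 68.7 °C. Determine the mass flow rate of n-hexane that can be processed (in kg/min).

Δh = 2.26×(68.7−-43.3) + 335.0 + 1.66×(109−68.7) = 655.02 kJ/kg
Q = 566000 kJ/h = 157.22 kJ/s = 9433.3 kJ/min
ṁ = Q/Δh = 9433.3 / 655.02 = 14.402 kg/min

ṁ = 14.4 kg/min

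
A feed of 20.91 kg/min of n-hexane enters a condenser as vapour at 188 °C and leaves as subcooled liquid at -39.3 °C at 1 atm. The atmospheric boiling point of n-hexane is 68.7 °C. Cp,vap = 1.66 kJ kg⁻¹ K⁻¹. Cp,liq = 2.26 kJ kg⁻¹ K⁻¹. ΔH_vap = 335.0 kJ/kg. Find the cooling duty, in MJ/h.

vapour 188→68.7 °C: -198.04 kJ/kg
condensation at 68.7 °C: -335 kJ/kg
liquid 68.7→-39.3 °C: -244.08 kJ/kg
Δh = -198.04 + -335 + -244.08 = -777.12 kJ/kg
Q = ṁ·Δh = 20.91 kg/min × -777.12 kJ/kg = -16250 kJ/min
|Q| = 270.83 kW = 974.97 MJ/h

Q_c = 975 MJ/h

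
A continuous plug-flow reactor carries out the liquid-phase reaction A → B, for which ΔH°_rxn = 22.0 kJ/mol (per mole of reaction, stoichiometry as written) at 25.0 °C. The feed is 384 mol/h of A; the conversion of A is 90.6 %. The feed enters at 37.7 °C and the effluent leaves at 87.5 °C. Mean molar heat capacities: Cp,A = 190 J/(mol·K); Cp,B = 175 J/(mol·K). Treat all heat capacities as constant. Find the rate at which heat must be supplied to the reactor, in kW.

Q_in = 3.04 kW

Extent of reaction ξ = 0.906 × 384 = 347.9 mol/h
Reaction term: ξ·ΔH°_rxn = 347.9 × 22.0 = 7653.9 kJ/h
Sensible, feed 37.7→25 °C: -926.59 kJ/h
Outlet flows (mol/h): A 36.096, B 347.9
Sensible, products 25→87.5 °C: 4233.8 kJ/h
Q = ΔH = 10961 kJ/h = 3.0448 kW
Heat supplied = 3.0448 kW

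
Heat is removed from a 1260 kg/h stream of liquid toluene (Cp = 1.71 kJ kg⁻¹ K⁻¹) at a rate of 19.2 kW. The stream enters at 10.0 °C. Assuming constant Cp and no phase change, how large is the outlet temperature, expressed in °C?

T_out = -22.1 °C

Q = 19.2 kW = 69120 kJ/h
ΔT = Q/(ṁ·Cp) = 69120/(1260×1.71) = 32.08 K
T_out = 10.0 − 32.08 = -22.08 °C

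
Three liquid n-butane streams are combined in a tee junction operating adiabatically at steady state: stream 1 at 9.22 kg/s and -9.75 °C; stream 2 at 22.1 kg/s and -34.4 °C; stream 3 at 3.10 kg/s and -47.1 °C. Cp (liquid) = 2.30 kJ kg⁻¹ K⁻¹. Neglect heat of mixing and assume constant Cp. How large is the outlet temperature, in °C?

Energy balance with Q = 0: Σ ṁᵢCp,ᵢ(T_out − Tᵢ) = 0
T_out = Σ ṁᵢCp,ᵢTᵢ / Σ ṁᵢCp,ᵢ
      = -2291.1 / 79.166 = -28.941 °C

T_out = -28.9 °C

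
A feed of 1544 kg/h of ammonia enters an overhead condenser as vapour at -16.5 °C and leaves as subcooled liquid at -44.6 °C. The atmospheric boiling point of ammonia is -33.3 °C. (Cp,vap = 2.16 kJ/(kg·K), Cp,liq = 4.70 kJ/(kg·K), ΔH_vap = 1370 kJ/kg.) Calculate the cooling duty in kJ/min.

vapour -16.5→-33.3 °C: -36.288 kJ/kg
condensation at -33.3 °C: -1370 kJ/kg
liquid -33.3→-44.6 °C: -53.11 kJ/kg
Δh = -36.288 + -1370 + -53.11 = -1459.4 kJ/kg
Q = ṁ·Δh = 1544 kg/h × -1459.4 kJ/kg = -2.2533e+06 kJ/h
|Q| = 625.92 kW = 37555 kJ/min

Q_c = 37600 kJ/min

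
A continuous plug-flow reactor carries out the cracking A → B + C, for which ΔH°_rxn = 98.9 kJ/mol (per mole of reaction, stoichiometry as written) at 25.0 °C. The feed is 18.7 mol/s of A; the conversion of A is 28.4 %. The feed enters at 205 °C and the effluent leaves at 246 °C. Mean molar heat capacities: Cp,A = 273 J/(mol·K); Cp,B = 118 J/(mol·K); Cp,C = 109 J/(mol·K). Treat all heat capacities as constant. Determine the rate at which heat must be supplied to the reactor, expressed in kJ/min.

Q_in = 40800 kJ/min

Extent of reaction ξ = 0.284 × 18.7 = 5.3108 mol/s
Reaction term: ξ·ΔH°_rxn = 5.3108 × 98.9 = 525.24 kJ/s
Sensible, feed 205→25 °C: -918.92 kJ/s
Outlet flows (mol/s): A 13.389, B 5.3108, C 5.3108
Sensible, products 25→246 °C: 1074.2 kJ/s
Q = ΔH = 680.56 kJ/s = 680.56 kW
Heat supplied = 40833 kJ/min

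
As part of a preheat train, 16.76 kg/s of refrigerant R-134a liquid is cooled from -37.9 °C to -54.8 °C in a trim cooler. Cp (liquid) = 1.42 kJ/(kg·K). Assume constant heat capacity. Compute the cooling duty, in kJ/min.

Q_c = 24100 kJ/min

Q = ṁ·Cp·ΔT = 16.76 × 1.42 × (-54.8 − -37.9) = -402.21 kJ/s
Cooling duty = 24132 kJ/min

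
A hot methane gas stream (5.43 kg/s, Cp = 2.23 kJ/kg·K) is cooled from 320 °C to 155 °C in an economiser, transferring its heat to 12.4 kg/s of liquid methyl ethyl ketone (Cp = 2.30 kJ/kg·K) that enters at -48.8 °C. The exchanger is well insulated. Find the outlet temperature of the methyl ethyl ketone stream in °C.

Heat released by hot stream: Q = 5.43 × 2.23 × (320 − 155) = 1998 kJ/s
Energy balance on cold side (adiabatic exchanger): Q = ṁ_c·Cp_c·(T_c,out − T_c,in)
T_c,out = -48.8 + 1998/(12.4 × 2.30) = 21.255 °C

T_c,out = 21.3 °C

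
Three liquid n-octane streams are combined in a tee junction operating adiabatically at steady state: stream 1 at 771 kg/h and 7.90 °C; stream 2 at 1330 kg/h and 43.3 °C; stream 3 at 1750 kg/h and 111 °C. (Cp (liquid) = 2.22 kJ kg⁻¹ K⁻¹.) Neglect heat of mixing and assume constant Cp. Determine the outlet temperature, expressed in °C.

Adiabatic, steady state ⇒ Σ ṁᵢCp,ᵢ(T_out − Tᵢ) = 0
T_out = Σ ṁᵢCp,ᵢTᵢ / Σ ṁᵢCp,ᵢ
      = 572600 / 8549.2 = 66.977 °C

T_out = 67.0 °C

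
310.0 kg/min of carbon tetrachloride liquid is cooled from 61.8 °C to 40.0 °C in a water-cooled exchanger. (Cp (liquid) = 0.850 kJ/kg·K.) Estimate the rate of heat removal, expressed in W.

Q = ṁ·Cp·ΔT = 310.0 × 0.850 × (40.0 − 61.8) = -5744.3 kJ/min
Converting: 5744.3 / 60 s = 95.738 kW
Cooling duty = 95738 W

Q_c = 95700 W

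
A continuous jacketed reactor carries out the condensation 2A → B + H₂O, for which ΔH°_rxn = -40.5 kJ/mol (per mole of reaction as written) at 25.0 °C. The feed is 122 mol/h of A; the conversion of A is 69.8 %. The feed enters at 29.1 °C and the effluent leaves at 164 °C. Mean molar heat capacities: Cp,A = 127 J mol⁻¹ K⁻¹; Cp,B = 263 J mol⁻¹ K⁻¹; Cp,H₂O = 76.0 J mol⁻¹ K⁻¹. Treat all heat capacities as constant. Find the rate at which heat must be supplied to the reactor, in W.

Q_in = 241 W

Extent of reaction ξ = 0.698 × 122 / 2 = 42.578 mol/h
Reaction term: ξ·ΔH°_rxn = 42.578 × -40.5 = -1724.4 kJ/h
Sensible, feed 29.1→25 °C: -63.525 kJ/h
Outlet flows (mol/h): A 36.844, B 42.578, H₂O 42.578
Sensible, products 25→164 °C: 2656.7 kJ/h
Q = ΔH = 868.79 kJ/h = 0.24133 kW
Heat supplied = 241.33 W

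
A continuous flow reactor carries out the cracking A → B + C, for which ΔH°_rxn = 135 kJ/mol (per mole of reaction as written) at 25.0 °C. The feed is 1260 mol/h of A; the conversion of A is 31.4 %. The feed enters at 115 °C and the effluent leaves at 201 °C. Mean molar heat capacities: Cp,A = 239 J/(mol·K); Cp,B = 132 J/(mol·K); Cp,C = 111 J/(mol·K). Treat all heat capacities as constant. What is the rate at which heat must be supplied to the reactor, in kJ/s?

Q_in = 22.1 kJ/s

Extent of reaction ξ = 0.314 × 1260 = 395.64 mol/h
Reaction term: ξ·ΔH°_rxn = 395.64 × 135 = 53411 kJ/h
Sensible, feed 115→25 °C: -27103 kJ/h
Outlet flows (mol/h): A 864.36, B 395.64, C 395.64
Sensible, products 25→201 °C: 53279 kJ/h
Q = ΔH = 79588 kJ/h = 22.108 kW
Heat supplied = 22.108 kJ/s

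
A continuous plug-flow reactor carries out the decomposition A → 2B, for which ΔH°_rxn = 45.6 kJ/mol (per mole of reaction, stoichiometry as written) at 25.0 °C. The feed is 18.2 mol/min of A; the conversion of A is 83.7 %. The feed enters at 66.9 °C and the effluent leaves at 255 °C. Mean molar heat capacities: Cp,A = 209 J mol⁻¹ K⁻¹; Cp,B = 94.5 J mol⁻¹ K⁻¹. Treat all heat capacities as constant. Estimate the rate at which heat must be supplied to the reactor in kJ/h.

Q_in = 80400 kJ/h

Extent of reaction ξ = 0.837 × 18.2 = 15.233 mol/min
Reaction term: ξ·ΔH°_rxn = 15.233 × 45.6 = 694.64 kJ/min
Sensible, feed 66.9→25 °C: -159.38 kJ/min
Outlet flows (mol/min): A 2.9666, B 30.467
Sensible, products 25→255 °C: 804.8 kJ/min
Q = ΔH = 1340.1 kJ/min = 22.334 kW
Heat supplied = 80404 kJ/h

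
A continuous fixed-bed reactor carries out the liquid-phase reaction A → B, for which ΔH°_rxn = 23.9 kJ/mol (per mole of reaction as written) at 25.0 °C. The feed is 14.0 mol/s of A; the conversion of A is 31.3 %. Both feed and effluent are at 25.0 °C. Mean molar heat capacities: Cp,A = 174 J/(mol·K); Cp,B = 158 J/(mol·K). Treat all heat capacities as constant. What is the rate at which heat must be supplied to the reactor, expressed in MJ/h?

Extent of reaction ξ = 0.313 × 14.0 = 4.382 mol/s
Reaction term: ξ·ΔH°_rxn = 4.382 × 23.9 = 104.73 kJ/s
Q = ΔH = 104.73 kJ/s = 104.73 kW
Heat supplied = 377.03 MJ/h

Q_in = 377 MJ/h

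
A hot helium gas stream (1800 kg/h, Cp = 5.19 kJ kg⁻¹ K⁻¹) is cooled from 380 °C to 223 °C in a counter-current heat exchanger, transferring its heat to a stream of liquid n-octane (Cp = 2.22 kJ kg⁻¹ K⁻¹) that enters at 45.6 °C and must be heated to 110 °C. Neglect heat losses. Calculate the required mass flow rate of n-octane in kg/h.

Heat released by hot stream: Q = 1800 × 5.19 × (380 − 223) = 1.4667e+06 kJ/h
Energy balance on cold side (adiabatic exchanger): Q = ṁ_c·Cp_c·(T_c,out − T_c,in)
ṁ_c = 1.4667e+06 / [2.22 × (110 − 45.6)] = 10259 kg/h

ṁ_c = 10300 kg/h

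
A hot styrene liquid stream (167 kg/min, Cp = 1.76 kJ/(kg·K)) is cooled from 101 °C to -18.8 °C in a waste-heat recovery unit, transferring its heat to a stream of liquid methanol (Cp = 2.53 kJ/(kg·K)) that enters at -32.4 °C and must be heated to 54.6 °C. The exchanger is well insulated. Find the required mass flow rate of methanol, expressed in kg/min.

ṁ_c = 160 kg/min

Heat released by hot stream: Q = 167 × 1.76 × (101 − -18.8) = 35212 kJ/min
Energy balance on cold side (adiabatic exchanger): Q = ṁ_c·Cp_c·(T_c,out − T_c,in)
ṁ_c = 35212 / [2.53 × (54.6 − -32.4)] = 159.97 kg/min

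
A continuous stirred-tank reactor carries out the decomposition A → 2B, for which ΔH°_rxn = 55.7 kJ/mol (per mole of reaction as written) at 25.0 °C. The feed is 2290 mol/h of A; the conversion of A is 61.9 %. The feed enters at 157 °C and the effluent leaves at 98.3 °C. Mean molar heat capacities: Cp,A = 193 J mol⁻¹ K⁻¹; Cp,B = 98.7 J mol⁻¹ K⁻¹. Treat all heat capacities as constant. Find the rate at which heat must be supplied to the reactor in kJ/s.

Extent of reaction ξ = 0.619 × 2290 = 1417.5 mol/h
Reaction term: ξ·ΔH°_rxn = 1417.5 × 55.7 = 78955 kJ/h
Sensible, feed 157→25 °C: -58340 kJ/h
Outlet flows (mol/h): A 872.49, B 2835
Sensible, products 25→98.3 °C: 32854 kJ/h
Q = ΔH = 53469 kJ/h = 14.852 kW
Heat supplied = 14.852 kJ/s

Q_in = 14.9 kJ/s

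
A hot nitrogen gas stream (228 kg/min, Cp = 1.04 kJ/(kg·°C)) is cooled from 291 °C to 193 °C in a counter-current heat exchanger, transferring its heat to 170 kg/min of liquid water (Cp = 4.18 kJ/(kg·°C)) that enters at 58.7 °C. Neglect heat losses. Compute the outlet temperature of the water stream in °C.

Heat released by hot stream: Q = 228 × 1.04 × (291 − 193) = 23238 kJ/min
Energy balance on cold side (adiabatic exchanger): Q = ṁ_c·Cp_c·(T_c,out − T_c,in)
T_c,out = 58.7 + 23238/(170 × 4.18) = 91.402 °C

T_c,out = 91.4 °C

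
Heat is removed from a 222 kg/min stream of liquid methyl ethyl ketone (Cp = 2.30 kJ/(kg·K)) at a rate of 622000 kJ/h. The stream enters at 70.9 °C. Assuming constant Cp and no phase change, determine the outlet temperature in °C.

T_out = 50.6 °C

Q = 622000 kJ/h = 10367 kJ/min
ΔT = Q/(ṁ·Cp) = 10367/(222×2.30) = 20.303 K
T_out = 70.9 − 20.303 = 50.597 °C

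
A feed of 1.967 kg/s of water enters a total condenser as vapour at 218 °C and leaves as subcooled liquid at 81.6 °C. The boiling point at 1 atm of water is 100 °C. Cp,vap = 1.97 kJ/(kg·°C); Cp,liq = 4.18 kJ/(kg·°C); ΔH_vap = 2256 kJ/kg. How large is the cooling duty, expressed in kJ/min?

Q_c = 303000 kJ/min

vapour 218→100 °C: -232.46 kJ/kg
condensation at 100 °C: -2256 kJ/kg
liquid 100→81.6 °C: -76.912 kJ/kg
Δh = -232.46 + -2256 + -76.912 = -2565.4 kJ/kg
Q = ṁ·Δh = 1.967 kg/s × -2565.4 kJ/kg = -5046.1 kJ/s
|Q| = 5046.1 kW = 302770 kJ/min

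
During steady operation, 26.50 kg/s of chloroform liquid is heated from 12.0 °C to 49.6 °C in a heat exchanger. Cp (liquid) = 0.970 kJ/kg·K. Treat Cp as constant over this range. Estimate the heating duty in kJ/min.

Q = ṁ·Cp·ΔT = 26.50 × 0.970 × (49.6 − 12.0) = 966.51 kJ/s
Heating duty = 57990 kJ/min

Q = 58000 kJ/min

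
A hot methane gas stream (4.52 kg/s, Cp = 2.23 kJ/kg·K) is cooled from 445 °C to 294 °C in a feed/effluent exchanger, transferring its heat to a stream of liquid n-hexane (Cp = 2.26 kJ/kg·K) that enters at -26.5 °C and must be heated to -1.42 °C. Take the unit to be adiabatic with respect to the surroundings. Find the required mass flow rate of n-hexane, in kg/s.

Heat released by hot stream: Q = 4.52 × 2.23 × (445 − 294) = 1522 kJ/s
Energy balance on cold side (adiabatic exchanger): Q = ṁ_c·Cp_c·(T_c,out − T_c,in)
ṁ_c = 1522 / [2.26 × (-1.42 − -26.5)] = 26.852 kg/s

ṁ_c = 26.9 kg/s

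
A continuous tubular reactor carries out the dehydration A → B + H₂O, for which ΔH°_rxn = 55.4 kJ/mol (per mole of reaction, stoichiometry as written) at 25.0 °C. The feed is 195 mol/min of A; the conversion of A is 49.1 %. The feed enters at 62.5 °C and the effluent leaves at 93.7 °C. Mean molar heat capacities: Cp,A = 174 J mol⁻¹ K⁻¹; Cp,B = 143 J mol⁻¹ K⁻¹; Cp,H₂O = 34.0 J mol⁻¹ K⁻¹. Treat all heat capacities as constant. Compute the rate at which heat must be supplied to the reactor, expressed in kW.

Q_in = 106 kW

Extent of reaction ξ = 0.491 × 195 = 95.745 mol/min
Reaction term: ξ·ΔH°_rxn = 95.745 × 55.4 = 5304.3 kJ/min
Sensible, feed 62.5→25 °C: -1272.4 kJ/min
Outlet flows (mol/min): A 99.255, B 95.745, H₂O 95.745
Sensible, products 25→93.7 °C: 2350.7 kJ/min
Q = ΔH = 6382.6 kJ/min = 106.38 kW
Heat supplied = 106.38 kW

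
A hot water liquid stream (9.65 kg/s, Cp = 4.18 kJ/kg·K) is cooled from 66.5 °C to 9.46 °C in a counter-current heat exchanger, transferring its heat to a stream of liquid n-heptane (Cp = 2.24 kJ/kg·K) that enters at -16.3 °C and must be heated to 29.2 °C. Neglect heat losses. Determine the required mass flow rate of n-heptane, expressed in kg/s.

Heat released by hot stream: Q = 9.65 × 4.18 × (66.5 − 9.46) = 2300.8 kJ/s
Energy balance on cold side (adiabatic exchanger): Q = ṁ_c·Cp_c·(T_c,out − T_c,in)
ṁ_c = 2300.8 / [2.24 × (29.2 − -16.3)] = 22.575 kg/s

ṁ_c = 22.6 kg/s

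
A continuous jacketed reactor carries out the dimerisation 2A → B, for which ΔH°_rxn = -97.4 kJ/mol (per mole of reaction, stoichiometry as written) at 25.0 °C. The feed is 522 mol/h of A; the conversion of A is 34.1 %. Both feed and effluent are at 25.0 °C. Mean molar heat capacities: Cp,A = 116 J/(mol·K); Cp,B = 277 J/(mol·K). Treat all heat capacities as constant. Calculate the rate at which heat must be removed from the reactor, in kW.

Q_out = 2.41 kW

Extent of reaction ξ = 0.341 × 522 / 2 = 89.001 mol/h
Reaction term: ξ·ΔH°_rxn = 89.001 × -97.4 = -8668.7 kJ/h
Q = ΔH = -8668.7 kJ/h = -2.408 kW
Heat removed = 2.408 kW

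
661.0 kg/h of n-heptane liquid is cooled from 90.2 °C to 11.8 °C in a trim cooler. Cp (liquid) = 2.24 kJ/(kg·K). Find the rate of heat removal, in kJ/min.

Q_c = 1930 kJ/min

Q = ṁ·Cp·ΔT = 661.0 × 2.24 × (11.8 − 90.2) = -116080 kJ/h
Converting: 116080 / 3600 s = 32.245 kW
Cooling duty = 1934.7 kJ/min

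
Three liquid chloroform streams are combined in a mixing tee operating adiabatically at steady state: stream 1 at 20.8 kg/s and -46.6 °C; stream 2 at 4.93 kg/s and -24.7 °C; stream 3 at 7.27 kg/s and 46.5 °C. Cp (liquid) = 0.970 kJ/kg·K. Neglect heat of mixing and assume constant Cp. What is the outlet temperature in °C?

Adiabatic, steady state ⇒ Σ ṁᵢCp,ᵢ(T_out − Tᵢ) = 0
T_out = Σ ṁᵢCp,ᵢTᵢ / Σ ṁᵢCp,ᵢ
      = -730.41 / 32.01 = -22.818 °C

T_out = -22.8 °C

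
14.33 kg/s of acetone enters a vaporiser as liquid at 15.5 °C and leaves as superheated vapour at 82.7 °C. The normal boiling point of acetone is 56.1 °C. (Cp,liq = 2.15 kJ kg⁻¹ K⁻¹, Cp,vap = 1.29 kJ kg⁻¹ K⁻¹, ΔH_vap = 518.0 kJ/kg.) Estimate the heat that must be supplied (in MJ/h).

liquid 15.5→56.1 °C: 87.29 kJ/kg
vaporisation at 56.1 °C: 518 kJ/kg
vapour 56.1→82.7 °C: 34.314 kJ/kg
Δh = 87.29 + 518 + 34.314 = 639.6 kJ/kg
Q = ṁ·Δh = 14.33 kg/s × 639.6 kJ/kg = 9165.5 kJ/s
|Q| = 9165.5 kW = 32996 MJ/h

Q = 33000 MJ/h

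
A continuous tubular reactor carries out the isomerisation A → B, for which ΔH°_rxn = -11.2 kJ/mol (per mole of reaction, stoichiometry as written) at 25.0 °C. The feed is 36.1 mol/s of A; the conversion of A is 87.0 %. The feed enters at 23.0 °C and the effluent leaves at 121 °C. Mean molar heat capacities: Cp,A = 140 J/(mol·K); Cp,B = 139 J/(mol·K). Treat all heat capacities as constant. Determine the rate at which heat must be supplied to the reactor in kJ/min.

Q_in = 8430 kJ/min

Extent of reaction ξ = 0.870 × 36.1 = 31.407 mol/s
Reaction term: ξ·ΔH°_rxn = 31.407 × -11.2 = -351.76 kJ/s
Sensible, feed 23.0→25 °C: 10.108 kJ/s
Outlet flows (mol/s): A 4.693, B 31.407
Sensible, products 25→121 °C: 482.17 kJ/s
Q = ΔH = 140.52 kJ/s = 140.52 kW
Heat supplied = 8431.1 kJ/min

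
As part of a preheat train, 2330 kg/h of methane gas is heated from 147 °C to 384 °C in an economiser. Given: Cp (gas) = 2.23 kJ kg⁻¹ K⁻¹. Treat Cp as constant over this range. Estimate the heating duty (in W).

Q = 342000 W

Q = ṁ·Cp·ΔT = 2330 × 2.23 × (384 − 147) = 1.2314e+06 kJ/h
Converting: 1.2314e+06 / 3600 s = 342.06 kW
Heating duty = 342060 W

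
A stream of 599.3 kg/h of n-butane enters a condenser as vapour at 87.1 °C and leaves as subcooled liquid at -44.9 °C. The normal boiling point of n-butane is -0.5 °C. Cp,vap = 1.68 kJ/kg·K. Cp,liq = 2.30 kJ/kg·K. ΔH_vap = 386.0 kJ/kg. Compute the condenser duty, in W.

Q_c = 106000 W

vapour 87.1→-0.5 °C: -147.17 kJ/kg
condensation at -0.5 °C: -386 kJ/kg
liquid -0.5→-44.9 °C: -102.12 kJ/kg
Δh = -147.17 + -386 + -102.12 = -635.29 kJ/kg
Q = ṁ·Δh = 599.3 kg/h × -635.29 kJ/kg = -380730 kJ/h
|Q| = 105.76 kW = 105760 W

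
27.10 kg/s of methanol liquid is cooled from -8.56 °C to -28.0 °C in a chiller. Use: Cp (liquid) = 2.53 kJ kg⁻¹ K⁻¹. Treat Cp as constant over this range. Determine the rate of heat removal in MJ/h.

Q = ṁ·Cp·ΔT = 27.10 × 2.53 × (-28.0 − -8.56) = -1332.9 kJ/s
Cooling duty = 4798.3 MJ/h

Q_c = 4800 MJ/h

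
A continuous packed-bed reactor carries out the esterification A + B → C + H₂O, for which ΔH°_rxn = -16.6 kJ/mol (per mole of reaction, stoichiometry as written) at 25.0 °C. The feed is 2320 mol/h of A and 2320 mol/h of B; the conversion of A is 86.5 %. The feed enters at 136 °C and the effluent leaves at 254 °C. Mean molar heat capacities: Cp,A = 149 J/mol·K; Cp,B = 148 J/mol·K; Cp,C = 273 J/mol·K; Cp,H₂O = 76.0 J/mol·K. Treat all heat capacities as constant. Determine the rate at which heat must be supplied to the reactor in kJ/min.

Q_in = 1200 kJ/min

Extent of reaction ξ = 0.865 × 2320 = 2006.8 mol/h
Reaction term: ξ·ΔH°_rxn = 2006.8 × -16.6 = -33313 kJ/h
Sensible, feed 136→25 °C: -76483 kJ/h
Outlet flows (mol/h): A 313.2, B 313.2, C 2006.8, H₂O 2006.8
Sensible, products 25→254 °C: 181690 kJ/h
Q = ΔH = 71891 kJ/h = 19.97 kW
Heat supplied = 1198.2 kJ/min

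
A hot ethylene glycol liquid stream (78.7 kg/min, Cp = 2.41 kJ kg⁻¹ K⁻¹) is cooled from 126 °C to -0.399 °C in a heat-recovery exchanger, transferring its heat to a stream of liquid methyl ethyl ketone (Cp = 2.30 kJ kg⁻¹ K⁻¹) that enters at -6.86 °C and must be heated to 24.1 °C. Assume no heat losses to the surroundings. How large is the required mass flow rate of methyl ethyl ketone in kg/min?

Heat released by hot stream: Q = 78.7 × 2.41 × (126 − -0.399) = 23974 kJ/min
Energy balance on cold side (adiabatic exchanger): Q = ṁ_c·Cp_c·(T_c,out − T_c,in)
ṁ_c = 23974 / [2.30 × (24.1 − -6.86)] = 336.67 kg/min

ṁ_c = 337 kg/min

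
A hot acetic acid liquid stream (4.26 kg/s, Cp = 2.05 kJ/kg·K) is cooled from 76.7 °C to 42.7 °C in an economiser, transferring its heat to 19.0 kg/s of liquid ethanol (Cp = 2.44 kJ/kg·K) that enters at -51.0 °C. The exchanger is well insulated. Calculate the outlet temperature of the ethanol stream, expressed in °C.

T_c,out = -44.6 °C

Heat released by hot stream: Q = 4.26 × 2.05 × (76.7 − 42.7) = 296.92 kJ/s
Energy balance on cold side (adiabatic exchanger): Q = ṁ_c·Cp_c·(T_c,out − T_c,in)
T_c,out = -51.0 + 296.92/(19.0 × 2.44) = -44.595 °C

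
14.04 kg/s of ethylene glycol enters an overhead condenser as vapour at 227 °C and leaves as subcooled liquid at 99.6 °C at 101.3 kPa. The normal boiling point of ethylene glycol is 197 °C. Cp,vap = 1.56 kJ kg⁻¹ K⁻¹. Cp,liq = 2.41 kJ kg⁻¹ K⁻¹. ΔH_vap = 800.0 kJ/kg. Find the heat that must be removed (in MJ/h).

Q_c = 54700 MJ/h

vapour 227→197 °C: -46.8 kJ/kg
condensation at 197 °C: -800 kJ/kg
liquid 197→99.6 °C: -234.73 kJ/kg
Δh = -46.8 + -800 + -234.73 = -1081.5 kJ/kg
Q = ṁ·Δh = 14.04 kg/s × -1081.5 kJ/kg = -15185 kJ/s
|Q| = 15185 kW = 54665 MJ/h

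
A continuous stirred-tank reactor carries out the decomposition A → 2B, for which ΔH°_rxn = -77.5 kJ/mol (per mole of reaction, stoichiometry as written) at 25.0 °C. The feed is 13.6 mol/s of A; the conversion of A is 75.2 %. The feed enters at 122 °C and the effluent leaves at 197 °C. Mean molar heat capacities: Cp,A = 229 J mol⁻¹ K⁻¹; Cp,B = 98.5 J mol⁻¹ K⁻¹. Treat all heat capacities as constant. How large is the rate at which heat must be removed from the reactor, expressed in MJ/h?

Q_out = 2220 MJ/h

Extent of reaction ξ = 0.752 × 13.6 = 10.227 mol/s
Reaction term: ξ·ΔH°_rxn = 10.227 × -77.5 = -792.61 kJ/s
Sensible, feed 122→25 °C: -302.1 kJ/s
Outlet flows (mol/s): A 3.3728, B 20.454
Sensible, products 25→197 °C: 479.39 kJ/s
Q = ΔH = -615.32 kJ/s = -615.32 kW
Heat removed = 2215.1 MJ/h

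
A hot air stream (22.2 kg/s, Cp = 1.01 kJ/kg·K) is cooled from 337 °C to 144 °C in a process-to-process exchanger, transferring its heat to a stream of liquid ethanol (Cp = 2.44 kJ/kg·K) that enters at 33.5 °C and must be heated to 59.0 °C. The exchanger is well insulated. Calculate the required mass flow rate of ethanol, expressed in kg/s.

Heat released by hot stream: Q = 22.2 × 1.01 × (337 − 144) = 4327.4 kJ/s
Energy balance on cold side (adiabatic exchanger): Q = ṁ_c·Cp_c·(T_c,out − T_c,in)
ṁ_c = 4327.4 / [2.44 × (59.0 − 33.5)] = 69.551 kg/s

ṁ_c = 69.6 kg/s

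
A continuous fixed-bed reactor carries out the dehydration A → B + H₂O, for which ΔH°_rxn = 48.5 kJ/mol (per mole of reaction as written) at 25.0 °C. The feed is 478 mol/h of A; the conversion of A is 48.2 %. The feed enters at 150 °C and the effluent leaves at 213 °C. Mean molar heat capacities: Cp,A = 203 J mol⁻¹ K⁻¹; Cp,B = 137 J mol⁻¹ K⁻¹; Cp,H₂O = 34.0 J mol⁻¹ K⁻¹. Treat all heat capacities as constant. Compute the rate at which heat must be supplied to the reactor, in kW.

Q_in = 4.42 kW

Extent of reaction ξ = 0.482 × 478 = 230.4 mol/h
Reaction term: ξ·ΔH°_rxn = 230.4 × 48.5 = 11174 kJ/h
Sensible, feed 150→25 °C: -12129 kJ/h
Outlet flows (mol/h): A 247.6, B 230.4, H₂O 230.4
Sensible, products 25→213 °C: 16856 kJ/h
Q = ΔH = 15901 kJ/h = 4.417 kW
Heat supplied = 4.417 kW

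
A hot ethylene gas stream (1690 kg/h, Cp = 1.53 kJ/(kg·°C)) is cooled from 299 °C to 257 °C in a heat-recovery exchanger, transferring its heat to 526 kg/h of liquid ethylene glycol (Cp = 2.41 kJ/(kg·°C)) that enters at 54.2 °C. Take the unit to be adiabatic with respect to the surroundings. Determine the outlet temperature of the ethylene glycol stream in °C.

Heat released by hot stream: Q = 1690 × 1.53 × (299 − 257) = 108600 kJ/h
Energy balance on cold side (adiabatic exchanger): Q = ṁ_c·Cp_c·(T_c,out − T_c,in)
T_c,out = 54.2 + 108600/(526 × 2.41) = 139.87 °C

T_c,out = 140 °C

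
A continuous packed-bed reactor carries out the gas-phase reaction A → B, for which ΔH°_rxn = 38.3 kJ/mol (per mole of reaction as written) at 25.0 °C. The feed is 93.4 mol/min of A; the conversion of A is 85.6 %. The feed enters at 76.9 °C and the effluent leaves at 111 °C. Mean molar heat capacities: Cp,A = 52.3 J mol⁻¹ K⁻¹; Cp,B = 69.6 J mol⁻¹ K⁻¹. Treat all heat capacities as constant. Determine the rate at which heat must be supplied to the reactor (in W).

Q_in = 55800 W

Extent of reaction ξ = 0.856 × 93.4 = 79.95 mol/min
Reaction term: ξ·ΔH°_rxn = 79.95 × 38.3 = 3062.1 kJ/min
Sensible, feed 76.9→25 °C: -253.52 kJ/min
Outlet flows (mol/min): A 13.45, B 79.95
Sensible, products 25→111 °C: 539.04 kJ/min
Q = ΔH = 3347.6 kJ/min = 55.794 kW
Heat supplied = 55794 W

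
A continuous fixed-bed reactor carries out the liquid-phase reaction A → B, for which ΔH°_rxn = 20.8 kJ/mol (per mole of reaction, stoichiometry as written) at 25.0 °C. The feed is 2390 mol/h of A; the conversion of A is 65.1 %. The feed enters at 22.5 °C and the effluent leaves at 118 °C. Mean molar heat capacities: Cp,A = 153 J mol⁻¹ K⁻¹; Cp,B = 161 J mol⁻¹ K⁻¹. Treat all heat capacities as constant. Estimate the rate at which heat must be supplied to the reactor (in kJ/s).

Extent of reaction ξ = 0.651 × 2390 = 1555.9 mol/h
Reaction term: ξ·ΔH°_rxn = 1555.9 × 20.8 = 32363 kJ/h
Sensible, feed 22.5→25 °C: 914.17 kJ/h
Outlet flows (mol/h): A 834.11, B 1555.9
Sensible, products 25→118 °C: 35165 kJ/h
Q = ΔH = 68442 kJ/h = 19.012 kW
Heat supplied = 19.012 kJ/s

Q_in = 19.0 kJ/s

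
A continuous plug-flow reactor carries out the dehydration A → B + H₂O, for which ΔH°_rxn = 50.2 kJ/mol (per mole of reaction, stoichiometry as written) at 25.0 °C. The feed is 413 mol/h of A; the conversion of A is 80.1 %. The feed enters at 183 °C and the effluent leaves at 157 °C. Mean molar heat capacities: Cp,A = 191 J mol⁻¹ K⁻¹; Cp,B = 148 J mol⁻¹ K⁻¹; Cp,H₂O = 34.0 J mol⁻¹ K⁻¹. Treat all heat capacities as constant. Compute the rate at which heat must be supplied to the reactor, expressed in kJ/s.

Extent of reaction ξ = 0.801 × 413 = 330.81 mol/h
Reaction term: ξ·ΔH°_rxn = 330.81 × 50.2 = 16607 kJ/h
Sensible, feed 183→25 °C: -12464 kJ/h
Outlet flows (mol/h): A 82.187, B 330.81, H₂O 330.81
Sensible, products 25→157 °C: 10020 kJ/h
Q = ΔH = 14163 kJ/h = 3.9341 kW
Heat supplied = 3.9341 kJ/s

Q_in = 3.93 kJ/s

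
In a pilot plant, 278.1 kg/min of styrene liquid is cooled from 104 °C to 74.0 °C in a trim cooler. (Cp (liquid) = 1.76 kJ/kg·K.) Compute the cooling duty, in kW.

Q = ṁ·Cp·ΔT = 278.1 × 1.76 × (74.0 − 104) = -14684 kJ/min
Converting: 14684 / 60 s = 244.73 kW

Q_c = 245 kW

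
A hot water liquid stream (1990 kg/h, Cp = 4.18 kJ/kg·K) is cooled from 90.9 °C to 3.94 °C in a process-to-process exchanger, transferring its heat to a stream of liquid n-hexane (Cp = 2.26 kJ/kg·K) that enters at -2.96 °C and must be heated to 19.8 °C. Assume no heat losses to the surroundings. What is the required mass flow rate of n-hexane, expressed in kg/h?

ṁ_c = 14100 kg/h

Heat released by hot stream: Q = 1990 × 4.18 × (90.9 − 3.94) = 723350 kJ/h
Energy balance on cold side (adiabatic exchanger): Q = ṁ_c·Cp_c·(T_c,out − T_c,in)
ṁ_c = 723350 / [2.26 × (19.8 − -2.96)] = 14063 kg/h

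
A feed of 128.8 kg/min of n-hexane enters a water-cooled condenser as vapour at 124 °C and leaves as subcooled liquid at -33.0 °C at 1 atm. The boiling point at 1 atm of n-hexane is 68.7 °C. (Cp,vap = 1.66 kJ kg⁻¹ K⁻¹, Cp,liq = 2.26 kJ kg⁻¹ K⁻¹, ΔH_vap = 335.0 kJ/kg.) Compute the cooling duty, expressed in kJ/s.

Q_c = 1410 kJ/s

vapour 124→68.7 °C: -91.798 kJ/kg
condensation at 68.7 °C: -335 kJ/kg
liquid 68.7→-33.0 °C: -229.84 kJ/kg
Δh = -91.798 + -335 + -229.84 = -656.64 kJ/kg
Q = ṁ·Δh = 128.8 kg/min × -656.64 kJ/kg = -84575 kJ/min
|Q| = 1409.6 kW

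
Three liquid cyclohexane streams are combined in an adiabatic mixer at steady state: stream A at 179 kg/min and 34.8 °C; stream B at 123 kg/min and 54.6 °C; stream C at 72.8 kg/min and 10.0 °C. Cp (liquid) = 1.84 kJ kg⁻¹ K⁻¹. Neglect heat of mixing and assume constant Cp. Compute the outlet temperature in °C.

Energy balance with Q = 0: Σ ṁᵢCp,ᵢ(T_out − Tᵢ) = 0
T_out = Σ ṁᵢCp,ᵢTᵢ / Σ ṁᵢCp,ᵢ
      = 25158 / 689.63 = 36.481 °C

T_out = 36.5 °C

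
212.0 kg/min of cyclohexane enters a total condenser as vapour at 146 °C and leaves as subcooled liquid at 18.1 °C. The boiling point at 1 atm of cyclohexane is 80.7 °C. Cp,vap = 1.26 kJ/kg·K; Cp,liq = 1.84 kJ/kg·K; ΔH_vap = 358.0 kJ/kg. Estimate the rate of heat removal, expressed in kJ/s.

vapour 146→80.7 °C: -82.278 kJ/kg
condensation at 80.7 °C: -358 kJ/kg
liquid 80.7→18.1 °C: -115.18 kJ/kg
Δh = -82.278 + -358 + -115.18 = -555.46 kJ/kg
Q = ṁ·Δh = 212.0 kg/min × -555.46 kJ/kg = -117760 kJ/min
|Q| = 1962.6 kW

Q_c = 1960 kJ/s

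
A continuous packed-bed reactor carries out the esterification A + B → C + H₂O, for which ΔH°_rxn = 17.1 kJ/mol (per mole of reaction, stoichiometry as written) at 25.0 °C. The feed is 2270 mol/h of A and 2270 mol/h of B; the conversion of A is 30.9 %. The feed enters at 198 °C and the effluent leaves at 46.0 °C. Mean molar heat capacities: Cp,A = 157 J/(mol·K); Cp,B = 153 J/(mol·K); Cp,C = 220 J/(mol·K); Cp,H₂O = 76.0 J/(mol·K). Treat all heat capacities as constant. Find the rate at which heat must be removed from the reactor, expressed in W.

Q_out = 26400 W

Extent of reaction ξ = 0.309 × 2270 = 701.43 mol/h
Reaction term: ξ·ΔH°_rxn = 701.43 × 17.1 = 11994 kJ/h
Sensible, feed 198→25 °C: -121740 kJ/h
Outlet flows (mol/h): A 1568.6, B 1568.6, C 701.43, H₂O 701.43
Sensible, products 25→46.0 °C: 14571 kJ/h
Q = ΔH = -95174 kJ/h = -26.437 kW
Heat removed = 26437 W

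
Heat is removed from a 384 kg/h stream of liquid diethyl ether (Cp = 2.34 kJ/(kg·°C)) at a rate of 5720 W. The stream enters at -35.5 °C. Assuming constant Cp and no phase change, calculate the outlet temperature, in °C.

T_out = -58.4 °C

Q = 5720 W = 20592 kJ/h
ΔT = Q/(ṁ·Cp) = 20592/(384×2.34) = 22.917 K
T_out = -35.5 − 22.917 = -58.417 °C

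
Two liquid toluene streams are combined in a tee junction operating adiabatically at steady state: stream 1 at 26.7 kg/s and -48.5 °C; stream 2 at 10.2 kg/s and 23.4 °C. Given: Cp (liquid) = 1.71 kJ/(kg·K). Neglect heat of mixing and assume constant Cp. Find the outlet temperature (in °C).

T_out = -28.6 °C

No heat crosses the boundary, so H_out = H_in.
T_out = Σ ṁᵢCp,ᵢTᵢ / Σ ṁᵢCp,ᵢ
      = -1806.2 / 63.099 = -28.625 °C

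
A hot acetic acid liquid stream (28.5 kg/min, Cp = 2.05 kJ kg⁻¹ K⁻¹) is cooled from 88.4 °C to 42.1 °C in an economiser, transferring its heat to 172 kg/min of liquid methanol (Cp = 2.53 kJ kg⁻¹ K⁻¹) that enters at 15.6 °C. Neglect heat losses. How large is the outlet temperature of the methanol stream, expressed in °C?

T_c,out = 21.8 °C

Heat released by hot stream: Q = 28.5 × 2.05 × (88.4 − 42.1) = 2705.1 kJ/min
Energy balance on cold side (adiabatic exchanger): Q = ṁ_c·Cp_c·(T_c,out − T_c,in)
T_c,out = 15.6 + 2705.1/(172 × 2.53) = 21.816 °C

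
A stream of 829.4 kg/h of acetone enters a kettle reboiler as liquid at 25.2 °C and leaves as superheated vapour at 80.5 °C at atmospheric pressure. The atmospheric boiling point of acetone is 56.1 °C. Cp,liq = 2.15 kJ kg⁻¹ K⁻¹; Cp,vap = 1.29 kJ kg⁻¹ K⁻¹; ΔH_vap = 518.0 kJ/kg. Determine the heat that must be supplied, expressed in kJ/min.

Q = 8510 kJ/min

liquid 25.2→56.1 °C: 66.435 kJ/kg
vaporisation at 56.1 °C: 518 kJ/kg
vapour 56.1→80.5 °C: 31.476 kJ/kg
Δh = 66.435 + 518 + 31.476 = 615.91 kJ/kg
Q = ṁ·Δh = 829.4 kg/h × 615.91 kJ/kg = 510840 kJ/h
|Q| = 141.9 kW = 8513.9 kJ/min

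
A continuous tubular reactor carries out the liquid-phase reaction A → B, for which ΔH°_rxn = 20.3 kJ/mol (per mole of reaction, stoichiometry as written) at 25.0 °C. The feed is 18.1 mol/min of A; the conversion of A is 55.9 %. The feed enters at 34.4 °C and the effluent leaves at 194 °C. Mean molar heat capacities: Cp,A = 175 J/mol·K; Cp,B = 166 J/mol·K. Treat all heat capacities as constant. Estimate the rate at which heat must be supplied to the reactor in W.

Extent of reaction ξ = 0.559 × 18.1 = 10.118 mol/min
Reaction term: ξ·ΔH°_rxn = 10.118 × 20.3 = 205.39 kJ/min
Sensible, feed 34.4→25 °C: -29.774 kJ/min
Outlet flows (mol/min): A 7.9821, B 10.118
Sensible, products 25→194 °C: 519.92 kJ/min
Q = ΔH = 695.54 kJ/min = 11.592 kW
Heat supplied = 11592 W

Q_in = 11600 W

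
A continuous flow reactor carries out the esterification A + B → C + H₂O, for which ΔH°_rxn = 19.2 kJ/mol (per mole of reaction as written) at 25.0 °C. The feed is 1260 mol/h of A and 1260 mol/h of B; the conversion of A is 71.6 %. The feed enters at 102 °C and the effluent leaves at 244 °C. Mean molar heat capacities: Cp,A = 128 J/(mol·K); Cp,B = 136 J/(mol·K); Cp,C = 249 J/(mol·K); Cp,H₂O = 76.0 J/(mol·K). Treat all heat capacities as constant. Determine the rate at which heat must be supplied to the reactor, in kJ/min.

Q_in = 1280 kJ/min

Extent of reaction ξ = 0.716 × 1260 = 902.16 mol/h
Reaction term: ξ·ΔH°_rxn = 902.16 × 19.2 = 17321 kJ/h
Sensible, feed 102→25 °C: -25613 kJ/h
Outlet flows (mol/h): A 357.84, B 357.84, C 902.16, H₂O 902.16
Sensible, products 25→244 °C: 84900 kJ/h
Q = ΔH = 76608 kJ/h = 21.28 kW
Heat supplied = 1276.8 kJ/min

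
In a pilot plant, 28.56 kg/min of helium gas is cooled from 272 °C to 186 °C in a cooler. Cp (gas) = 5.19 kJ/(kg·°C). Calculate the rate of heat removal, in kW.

Q_c = 212 kW

Q = ṁ·Cp·ΔT = 28.56 × 5.19 × (186 − 272) = -12747 kJ/min
Converting: 12747 / 60 s = 212.46 kW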